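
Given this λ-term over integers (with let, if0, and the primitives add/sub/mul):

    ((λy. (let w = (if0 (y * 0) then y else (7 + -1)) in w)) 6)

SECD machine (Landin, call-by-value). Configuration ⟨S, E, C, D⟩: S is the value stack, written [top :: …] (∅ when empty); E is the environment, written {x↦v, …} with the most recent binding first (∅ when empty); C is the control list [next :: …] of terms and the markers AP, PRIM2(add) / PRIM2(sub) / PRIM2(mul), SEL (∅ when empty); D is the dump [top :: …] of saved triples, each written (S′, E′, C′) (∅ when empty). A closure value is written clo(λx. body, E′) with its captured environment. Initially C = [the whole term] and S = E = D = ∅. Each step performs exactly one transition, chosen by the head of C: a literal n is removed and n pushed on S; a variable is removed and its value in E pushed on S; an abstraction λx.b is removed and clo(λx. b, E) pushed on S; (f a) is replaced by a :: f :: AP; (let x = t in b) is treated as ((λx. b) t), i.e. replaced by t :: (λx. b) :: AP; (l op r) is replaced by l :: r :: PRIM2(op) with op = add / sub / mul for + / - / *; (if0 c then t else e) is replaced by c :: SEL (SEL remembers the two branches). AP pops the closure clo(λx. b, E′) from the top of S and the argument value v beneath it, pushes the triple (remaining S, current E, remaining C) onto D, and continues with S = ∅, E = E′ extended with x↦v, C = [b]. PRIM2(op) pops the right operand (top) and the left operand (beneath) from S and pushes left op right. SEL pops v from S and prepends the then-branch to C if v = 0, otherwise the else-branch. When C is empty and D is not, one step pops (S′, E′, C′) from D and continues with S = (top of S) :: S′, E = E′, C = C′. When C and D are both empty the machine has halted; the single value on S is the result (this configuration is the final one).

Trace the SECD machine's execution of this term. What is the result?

Answer: 6

Machine steps:
step 0: [S=∅ | E=∅ | C=[((λy. (let w = (if0 (y * 0) then y else (7 + -1)) in w)) 6)] | D=∅]
step 1: [S=∅ | E=∅ | C=[6 :: (λy. (let w = (if0 (y * 0) then y else (7 + -1)) in w)) :: AP] | D=∅]
step 2: [S=[6] | E=∅ | C=[(λy. (let w = (if0 (y * 0) then y else (7 + -1)) in w)) :: AP] | D=∅]
step 3: [S=[clo(λy. (let w = (if0 (y * 0) then y else (7 + -1)) in w), ∅) :: 6] | E=∅ | C=[AP] | D=∅]
step 4: [S=∅ | E={y↦6} | C=[(let w = (if0 (y * 0) then y else (7 + -1)) in w)] | D=[(∅, ∅, ∅)]]
step 5: [S=∅ | E={y↦6} | C=[(if0 (y * 0) then y else (7 + -1)) :: (λw. w) :: AP] | D=[(∅, ∅, ∅)]]
step 6: [S=∅ | E={y↦6} | C=[(y * 0) :: SEL :: (λw. w) :: AP] | D=[(∅, ∅, ∅)]]
step 7: [S=∅ | E={y↦6} | C=[y :: 0 :: PRIM2(mul) :: SEL :: (λw. w) :: AP] | D=[(∅, ∅, ∅)]]
step 8: [S=[6] | E={y↦6} | C=[0 :: PRIM2(mul) :: SEL :: (λw. w) :: AP] | D=[(∅, ∅, ∅)]]
step 9: [S=[0 :: 6] | E={y↦6} | C=[PRIM2(mul) :: SEL :: (λw. w) :: AP] | D=[(∅, ∅, ∅)]]
step 10: [S=[0] | E={y↦6} | C=[SEL :: (λw. w) :: AP] | D=[(∅, ∅, ∅)]]
step 11: [S=∅ | E={y↦6} | C=[y :: (λw. w) :: AP] | D=[(∅, ∅, ∅)]]
step 12: [S=[6] | E={y↦6} | C=[(λw. w) :: AP] | D=[(∅, ∅, ∅)]]
step 13: [S=[clo(λw. w, {y↦6}) :: 6] | E={y↦6} | C=[AP] | D=[(∅, ∅, ∅)]]
step 14: [S=∅ | E={w↦6, y↦6} | C=[w] | D=[(∅, {y↦6}, ∅) :: (∅, ∅, ∅)]]
step 15: [S=[6] | E={w↦6, y↦6} | C=∅ | D=[(∅, {y↦6}, ∅) :: (∅, ∅, ∅)]]
step 16: [S=[6] | E={y↦6} | C=∅ | D=[(∅, ∅, ∅)]]
step 17: [S=[6] | E=∅ | C=∅ | D=∅]
→ final value 6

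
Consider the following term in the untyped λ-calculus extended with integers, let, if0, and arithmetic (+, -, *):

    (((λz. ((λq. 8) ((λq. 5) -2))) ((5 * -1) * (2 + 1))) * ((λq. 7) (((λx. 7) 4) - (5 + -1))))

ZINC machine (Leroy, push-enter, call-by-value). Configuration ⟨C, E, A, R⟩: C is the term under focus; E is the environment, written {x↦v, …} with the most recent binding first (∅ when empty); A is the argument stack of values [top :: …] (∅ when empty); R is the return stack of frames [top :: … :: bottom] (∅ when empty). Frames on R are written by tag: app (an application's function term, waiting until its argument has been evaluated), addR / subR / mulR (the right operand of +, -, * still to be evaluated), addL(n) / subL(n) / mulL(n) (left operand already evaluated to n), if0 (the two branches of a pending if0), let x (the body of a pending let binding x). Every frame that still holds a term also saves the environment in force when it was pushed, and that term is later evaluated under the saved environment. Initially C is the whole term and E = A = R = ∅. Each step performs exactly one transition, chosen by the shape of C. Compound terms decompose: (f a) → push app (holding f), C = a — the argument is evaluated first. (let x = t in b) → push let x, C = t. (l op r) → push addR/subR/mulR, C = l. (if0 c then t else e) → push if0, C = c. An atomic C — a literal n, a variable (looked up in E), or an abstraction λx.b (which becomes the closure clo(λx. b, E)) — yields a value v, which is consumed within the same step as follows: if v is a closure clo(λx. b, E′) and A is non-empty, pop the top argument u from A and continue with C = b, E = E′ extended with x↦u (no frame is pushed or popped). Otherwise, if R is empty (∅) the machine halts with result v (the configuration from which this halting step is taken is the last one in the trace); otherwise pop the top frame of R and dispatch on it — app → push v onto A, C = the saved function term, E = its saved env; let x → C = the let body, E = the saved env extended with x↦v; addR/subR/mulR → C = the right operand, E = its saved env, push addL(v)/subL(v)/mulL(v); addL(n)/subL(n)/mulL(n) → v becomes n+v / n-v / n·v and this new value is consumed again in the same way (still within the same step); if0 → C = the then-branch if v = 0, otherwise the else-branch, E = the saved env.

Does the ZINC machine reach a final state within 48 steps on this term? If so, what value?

Answer: 56

Machine steps:
t=0: [C=(((λz. ((λq. 8) ((λq. 5) -2))) ((5 * -1) * (2 + 1))) * ((λq. 7) (((λx. 7) 4) - (5 + -1)))) | E=∅ | A=∅ | R=∅]
t=1: [C=((λz. ((λq. 8) ((λq. 5) -2))) ((5 * -1) * (2 + 1))) | E=∅ | A=∅ | R=[mulR]]
t=2: [C=((5 * -1) * (2 + 1)) | E=∅ | A=∅ | R=[app :: mulR]]
t=3: [C=(5 * -1) | E=∅ | A=∅ | R=[mulR :: app :: mulR]]
t=4: [C=5 | E=∅ | A=∅ | R=[mulR :: mulR :: app :: mulR]]
t=5: [C=-1 | E=∅ | A=∅ | R=[mulL(5) :: mulR :: app :: mulR]]
t=6: [C=(2 + 1) | E=∅ | A=∅ | R=[mulL(-5) :: app :: mulR]]
t=7: [C=2 | E=∅ | A=∅ | R=[addR :: mulL(-5) :: app :: mulR]]
t=8: [C=1 | E=∅ | A=∅ | R=[addL(2) :: mulL(-5) :: app :: mulR]]
t=9: [C=(λz. ((λq. 8) ((λq. 5) -2))) | E=∅ | A=[-15] | R=[mulR]]
t=10: [C=((λq. 8) ((λq. 5) -2)) | E={z↦-15} | A=∅ | R=[mulR]]
t=11: [C=((λq. 5) -2) | E={z↦-15} | A=∅ | R=[app :: mulR]]
t=12: [C=-2 | E={z↦-15} | A=∅ | R=[app :: app :: mulR]]
t=13: [C=(λq. 5) | E={z↦-15} | A=[-2] | R=[app :: mulR]]
t=14: [C=5 | E={q↦-2, z↦-15} | A=∅ | R=[app :: mulR]]
t=15: [C=(λq. 8) | E={z↦-15} | A=[5] | R=[mulR]]
t=16: [C=8 | E={q↦5, z↦-15} | A=∅ | R=[mulR]]
t=17: [C=((λq. 7) (((λx. 7) 4) - (5 + -1))) | E=∅ | A=∅ | R=[mulL(8)]]
t=18: [C=(((λx. 7) 4) - (5 + -1)) | E=∅ | A=∅ | R=[app :: mulL(8)]]
t=19: [C=((λx. 7) 4) | E=∅ | A=∅ | R=[subR :: app :: mulL(8)]]
t=20: [C=4 | E=∅ | A=∅ | R=[app :: subR :: app :: mulL(8)]]
t=21: [C=(λx. 7) | E=∅ | A=[4] | R=[subR :: app :: mulL(8)]]
t=22: [C=7 | E={x↦4} | A=∅ | R=[subR :: app :: mulL(8)]]
t=23: [C=(5 + -1) | E=∅ | A=∅ | R=[subL(7) :: app :: mulL(8)]]
t=24: [C=5 | E=∅ | A=∅ | R=[addR :: subL(7) :: app :: mulL(8)]]
t=25: [C=-1 | E=∅ | A=∅ | R=[addL(5) :: subL(7) :: app :: mulL(8)]]
t=26: [C=(λq. 7) | E=∅ | A=[3] | R=[mulL(8)]]
t=27: [C=7 | E={q↦3} | A=∅ | R=[mulL(8)]]
→ final value 56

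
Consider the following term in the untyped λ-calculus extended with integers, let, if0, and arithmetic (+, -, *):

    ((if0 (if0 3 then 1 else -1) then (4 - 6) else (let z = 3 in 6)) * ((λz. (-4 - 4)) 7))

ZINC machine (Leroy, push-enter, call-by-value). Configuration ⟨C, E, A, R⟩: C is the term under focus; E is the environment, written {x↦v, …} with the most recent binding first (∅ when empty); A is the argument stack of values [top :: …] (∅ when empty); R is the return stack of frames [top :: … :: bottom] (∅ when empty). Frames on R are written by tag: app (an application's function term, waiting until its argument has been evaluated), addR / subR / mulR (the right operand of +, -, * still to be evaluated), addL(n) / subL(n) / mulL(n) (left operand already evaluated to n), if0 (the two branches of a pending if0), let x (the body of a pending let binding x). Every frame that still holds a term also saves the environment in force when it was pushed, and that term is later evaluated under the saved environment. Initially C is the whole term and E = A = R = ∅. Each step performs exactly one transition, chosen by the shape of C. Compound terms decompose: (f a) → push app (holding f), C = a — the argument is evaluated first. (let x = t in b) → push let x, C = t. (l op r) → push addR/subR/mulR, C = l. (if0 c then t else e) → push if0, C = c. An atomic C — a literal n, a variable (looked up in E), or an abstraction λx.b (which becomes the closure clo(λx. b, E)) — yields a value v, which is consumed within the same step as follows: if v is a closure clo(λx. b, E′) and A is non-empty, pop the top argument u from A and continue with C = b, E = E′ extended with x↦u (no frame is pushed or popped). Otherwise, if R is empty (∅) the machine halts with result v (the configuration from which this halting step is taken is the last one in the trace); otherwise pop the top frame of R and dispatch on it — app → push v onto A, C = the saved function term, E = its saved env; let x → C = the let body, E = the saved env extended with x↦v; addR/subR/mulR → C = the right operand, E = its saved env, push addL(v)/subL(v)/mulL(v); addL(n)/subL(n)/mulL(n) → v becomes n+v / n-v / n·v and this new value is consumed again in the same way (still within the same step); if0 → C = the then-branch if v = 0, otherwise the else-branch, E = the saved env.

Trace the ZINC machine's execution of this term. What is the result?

Answer: -48

Execution trace:
0. <C=((if0 (if0 3 then 1 else -1) then (4 - 6) else (let z = 3 in 6)) * ((λz. (-4 - 4)) 7)), E=∅, A=∅, R=∅>
1. <C=(if0 (if0 3 then 1 else -1) then (4 - 6) else (let z = 3 in 6)), E=∅, A=∅, R=[mulR]>
2. <C=(if0 3 then 1 else -1), E=∅, A=∅, R=[if0 :: mulR]>
3. <C=3, E=∅, A=∅, R=[if0 :: if0 :: mulR]>
4. <C=-1, E=∅, A=∅, R=[if0 :: mulR]>
5. <C=(let z = 3 in 6), E=∅, A=∅, R=[mulR]>
6. <C=3, E=∅, A=∅, R=[let z :: mulR]>
7. <C=6, E={z↦3}, A=∅, R=[mulR]>
8. <C=((λz. (-4 - 4)) 7), E=∅, A=∅, R=[mulL(6)]>
9. <C=7, E=∅, A=∅, R=[app :: mulL(6)]>
10. <C=(λz. (-4 - 4)), E=∅, A=[7], R=[mulL(6)]>
11. <C=(-4 - 4), E={z↦7}, A=∅, R=[mulL(6)]>
12. <C=-4, E={z↦7}, A=∅, R=[subR :: mulL(6)]>
13. <C=4, E={z↦7}, A=∅, R=[subL(-4) :: mulL(6)]>
→ final value -48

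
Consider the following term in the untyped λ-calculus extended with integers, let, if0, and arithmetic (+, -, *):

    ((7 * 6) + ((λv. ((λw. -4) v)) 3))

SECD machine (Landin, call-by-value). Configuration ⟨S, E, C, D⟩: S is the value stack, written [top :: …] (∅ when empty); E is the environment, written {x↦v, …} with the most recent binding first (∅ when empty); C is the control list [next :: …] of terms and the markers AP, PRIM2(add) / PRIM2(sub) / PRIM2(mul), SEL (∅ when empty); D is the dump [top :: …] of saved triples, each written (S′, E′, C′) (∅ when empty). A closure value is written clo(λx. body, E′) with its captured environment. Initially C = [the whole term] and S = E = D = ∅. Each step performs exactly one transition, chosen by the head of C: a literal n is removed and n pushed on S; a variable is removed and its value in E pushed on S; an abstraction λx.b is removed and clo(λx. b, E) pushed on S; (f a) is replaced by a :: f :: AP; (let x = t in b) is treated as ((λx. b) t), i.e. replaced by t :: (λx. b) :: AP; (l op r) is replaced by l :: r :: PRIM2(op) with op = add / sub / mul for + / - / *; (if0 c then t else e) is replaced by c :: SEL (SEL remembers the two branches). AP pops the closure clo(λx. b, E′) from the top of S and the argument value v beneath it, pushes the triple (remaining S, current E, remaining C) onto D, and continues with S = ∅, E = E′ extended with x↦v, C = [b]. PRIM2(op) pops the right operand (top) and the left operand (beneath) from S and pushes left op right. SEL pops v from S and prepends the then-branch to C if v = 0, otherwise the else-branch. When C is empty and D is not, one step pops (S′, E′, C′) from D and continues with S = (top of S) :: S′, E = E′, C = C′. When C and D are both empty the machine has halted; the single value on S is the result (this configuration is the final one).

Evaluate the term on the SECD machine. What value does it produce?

t=0: ⟨S=∅; E=∅; C=[((7 * 6) + ((λv. ((λw. -4) v)) 3))]; D=∅⟩
t=1: ⟨S=∅; E=∅; C=[(7 * 6) :: ((λv. ((λw. -4) v)) 3) :: PRIM2(add)]; D=∅⟩
t=2: ⟨S=∅; E=∅; C=[7 :: 6 :: PRIM2(mul) :: ((λv. ((λw. -4) v)) 3) :: PRIM2(add)]; D=∅⟩
t=3: ⟨S=[7]; E=∅; C=[6 :: PRIM2(mul) :: ((λv. ((λw. -4) v)) 3) :: PRIM2(add)]; D=∅⟩
t=4: ⟨S=[6 :: 7]; E=∅; C=[PRIM2(mul) :: ((λv. ((λw. -4) v)) 3) :: PRIM2(add)]; D=∅⟩
t=5: ⟨S=[42]; E=∅; C=[((λv. ((λw. -4) v)) 3) :: PRIM2(add)]; D=∅⟩
t=6: ⟨S=[42]; E=∅; C=[3 :: (λv. ((λw. -4) v)) :: AP :: PRIM2(add)]; D=∅⟩
t=7: ⟨S=[3 :: 42]; E=∅; C=[(λv. ((λw. -4) v)) :: AP :: PRIM2(add)]; D=∅⟩
t=8: ⟨S=[clo(λv. ((λw. -4) v), ∅) :: 3 :: 42]; E=∅; C=[AP :: PRIM2(add)]; D=∅⟩
t=9: ⟨S=∅; E={v↦3}; C=[((λw. -4) v)]; D=[([42], ∅, [PRIM2(add)])]⟩
t=10: ⟨S=∅; E={v↦3}; C=[v :: (λw. -4) :: AP]; D=[([42], ∅, [PRIM2(add)])]⟩
t=11: ⟨S=[3]; E={v↦3}; C=[(λw. -4) :: AP]; D=[([42], ∅, [PRIM2(add)])]⟩
t=12: ⟨S=[clo(λw. -4, {v↦3}) :: 3]; E={v↦3}; C=[AP]; D=[([42], ∅, [PRIM2(add)])]⟩
t=13: ⟨S=∅; E={w↦3, v↦3}; C=[-4]; D=[(∅, {v↦3}, ∅) :: ([42], ∅, [PRIM2(add)])]⟩
t=14: ⟨S=[-4]; E={w↦3, v↦3}; C=∅; D=[(∅, {v↦3}, ∅) :: ([42], ∅, [PRIM2(add)])]⟩
t=15: ⟨S=[-4]; E={v↦3}; C=∅; D=[([42], ∅, [PRIM2(add)])]⟩
t=16: ⟨S=[-4 :: 42]; E=∅; C=[PRIM2(add)]; D=∅⟩
t=17: ⟨S=[38]; E=∅; C=∅; D=∅⟩
→ final value 38

Answer: 38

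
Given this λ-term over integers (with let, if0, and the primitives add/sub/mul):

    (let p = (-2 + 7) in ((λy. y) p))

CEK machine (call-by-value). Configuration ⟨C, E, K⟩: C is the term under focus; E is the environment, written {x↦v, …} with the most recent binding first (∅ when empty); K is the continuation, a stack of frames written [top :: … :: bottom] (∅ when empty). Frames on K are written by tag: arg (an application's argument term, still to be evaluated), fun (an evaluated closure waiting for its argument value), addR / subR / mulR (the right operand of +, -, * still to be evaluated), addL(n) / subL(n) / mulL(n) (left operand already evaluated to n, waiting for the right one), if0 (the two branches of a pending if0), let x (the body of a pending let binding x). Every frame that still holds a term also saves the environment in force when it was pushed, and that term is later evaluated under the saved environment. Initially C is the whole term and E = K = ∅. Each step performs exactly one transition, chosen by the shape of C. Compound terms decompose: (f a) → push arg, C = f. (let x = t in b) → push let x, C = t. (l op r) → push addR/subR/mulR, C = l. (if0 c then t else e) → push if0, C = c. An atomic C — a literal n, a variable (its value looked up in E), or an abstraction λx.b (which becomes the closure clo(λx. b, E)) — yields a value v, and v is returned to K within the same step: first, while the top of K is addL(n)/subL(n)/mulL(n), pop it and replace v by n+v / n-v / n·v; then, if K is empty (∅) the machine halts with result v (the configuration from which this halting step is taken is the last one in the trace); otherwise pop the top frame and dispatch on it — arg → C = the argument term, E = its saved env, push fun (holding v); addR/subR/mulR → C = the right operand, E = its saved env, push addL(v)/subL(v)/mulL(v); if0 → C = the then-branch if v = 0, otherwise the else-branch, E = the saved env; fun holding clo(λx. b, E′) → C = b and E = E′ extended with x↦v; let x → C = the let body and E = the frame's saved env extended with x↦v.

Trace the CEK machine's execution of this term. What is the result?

step 0: ⟨C=(let p = (-2 + 7) in ((λy. y) p)); E=∅; K=∅⟩
step 1: ⟨C=(-2 + 7); E=∅; K=[let p]⟩
step 2: ⟨C=-2; E=∅; K=[addR :: let p]⟩
step 3: ⟨C=7; E=∅; K=[addL(-2) :: let p]⟩
step 4: ⟨C=((λy. y) p); E={p↦5}; K=∅⟩
step 5: ⟨C=(λy. y); E={p↦5}; K=[arg]⟩
step 6: ⟨C=p; E={p↦5}; K=[fun]⟩
step 7: ⟨C=y; E={y↦5, p↦5}; K=∅⟩
→ final value 5

Answer: 5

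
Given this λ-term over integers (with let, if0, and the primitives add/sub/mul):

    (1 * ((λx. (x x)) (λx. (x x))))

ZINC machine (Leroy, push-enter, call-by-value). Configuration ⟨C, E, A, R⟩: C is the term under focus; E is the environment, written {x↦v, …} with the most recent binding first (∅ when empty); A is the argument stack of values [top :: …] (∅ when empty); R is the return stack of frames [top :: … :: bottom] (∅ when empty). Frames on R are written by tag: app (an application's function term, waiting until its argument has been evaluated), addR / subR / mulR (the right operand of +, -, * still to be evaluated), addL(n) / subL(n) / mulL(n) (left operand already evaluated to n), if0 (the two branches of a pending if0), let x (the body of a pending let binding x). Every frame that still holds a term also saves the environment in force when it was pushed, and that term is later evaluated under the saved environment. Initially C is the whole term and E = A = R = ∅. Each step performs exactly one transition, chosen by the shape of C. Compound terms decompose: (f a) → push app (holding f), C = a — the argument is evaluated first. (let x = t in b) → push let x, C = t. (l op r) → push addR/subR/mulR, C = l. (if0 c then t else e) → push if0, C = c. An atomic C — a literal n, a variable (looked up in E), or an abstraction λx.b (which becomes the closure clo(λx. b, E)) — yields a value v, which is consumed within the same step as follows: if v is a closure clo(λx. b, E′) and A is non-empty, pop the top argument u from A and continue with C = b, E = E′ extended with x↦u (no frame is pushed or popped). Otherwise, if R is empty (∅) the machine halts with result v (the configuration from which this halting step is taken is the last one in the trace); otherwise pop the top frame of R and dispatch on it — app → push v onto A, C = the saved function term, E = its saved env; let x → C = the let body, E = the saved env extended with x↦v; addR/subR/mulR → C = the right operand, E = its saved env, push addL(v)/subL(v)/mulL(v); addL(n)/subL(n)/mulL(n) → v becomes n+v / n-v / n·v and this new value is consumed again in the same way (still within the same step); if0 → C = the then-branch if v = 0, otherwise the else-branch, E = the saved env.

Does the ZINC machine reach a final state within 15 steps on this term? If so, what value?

Answer: DIVERGES (no final state within 15 steps)

Machine steps:
step 0: [C=(1 * ((λx. (x x)) (λx. (x x)))) | E=∅ | A=∅ | R=∅]
step 1: [C=1 | E=∅ | A=∅ | R=[mulR]]
step 2: [C=((λx. (x x)) (λx. (x x))) | E=∅ | A=∅ | R=[mulL(1)]]
step 3: [C=(λx. (x x)) | E=∅ | A=∅ | R=[app :: mulL(1)]]
step 4: [C=(λx. (x x)) | E=∅ | A=[clo(λx. (x x), ∅)] | R=[mulL(1)]]
step 5: [C=(x x) | E={x↦clo(λx. (x x), ∅)} | A=∅ | R=[mulL(1)]]
step 6: [C=x | E={x↦clo(λx. (x x), ∅)} | A=∅ | R=[app :: mulL(1)]]
step 7: [C=x | E={x↦clo(λx. (x x), ∅)} | A=[clo(λx. (x x), ∅)] | R=[mulL(1)]]
… configuration repeats with period 3 (steps 5–7 recur indefinitely) …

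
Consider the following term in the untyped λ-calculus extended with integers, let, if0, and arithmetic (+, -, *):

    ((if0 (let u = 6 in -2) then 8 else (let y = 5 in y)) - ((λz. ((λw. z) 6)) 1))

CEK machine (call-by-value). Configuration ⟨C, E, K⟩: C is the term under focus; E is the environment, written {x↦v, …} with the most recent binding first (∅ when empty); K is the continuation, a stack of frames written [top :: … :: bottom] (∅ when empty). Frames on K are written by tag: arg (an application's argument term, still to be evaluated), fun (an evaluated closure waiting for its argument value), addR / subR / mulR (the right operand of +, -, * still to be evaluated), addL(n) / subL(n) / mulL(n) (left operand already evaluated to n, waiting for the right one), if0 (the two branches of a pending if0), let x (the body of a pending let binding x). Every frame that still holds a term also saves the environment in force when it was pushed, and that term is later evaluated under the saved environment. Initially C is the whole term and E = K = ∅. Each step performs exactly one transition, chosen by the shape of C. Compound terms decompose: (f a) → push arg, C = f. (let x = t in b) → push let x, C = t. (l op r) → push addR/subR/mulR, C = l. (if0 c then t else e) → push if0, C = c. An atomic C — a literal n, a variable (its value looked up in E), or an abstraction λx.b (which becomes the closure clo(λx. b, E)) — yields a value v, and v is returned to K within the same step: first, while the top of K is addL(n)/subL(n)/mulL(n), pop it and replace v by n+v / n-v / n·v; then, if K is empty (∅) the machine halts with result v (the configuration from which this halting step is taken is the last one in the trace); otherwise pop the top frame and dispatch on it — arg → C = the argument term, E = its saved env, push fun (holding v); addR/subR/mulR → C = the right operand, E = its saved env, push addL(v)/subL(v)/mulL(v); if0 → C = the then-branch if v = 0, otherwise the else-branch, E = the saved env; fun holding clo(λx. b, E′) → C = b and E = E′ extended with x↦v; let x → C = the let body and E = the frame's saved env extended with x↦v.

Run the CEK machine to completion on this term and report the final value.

0. [C=((if0 (let u = 6 in -2) then 8 else (let y = 5 in y)) - ((λz. ((λw. z) 6)) 1)) | E=∅ | K=∅]
1. [C=(if0 (let u = 6 in -2) then 8 else (let y = 5 in y)) | E=∅ | K=[subR]]
2. [C=(let u = 6 in -2) | E=∅ | K=[if0 :: subR]]
3. [C=6 | E=∅ | K=[let u :: if0 :: subR]]
4. [C=-2 | E={u↦6} | K=[if0 :: subR]]
5. [C=(let y = 5 in y) | E=∅ | K=[subR]]
6. [C=5 | E=∅ | K=[let y :: subR]]
7. [C=y | E={y↦5} | K=[subR]]
8. [C=((λz. ((λw. z) 6)) 1) | E=∅ | K=[subL(5)]]
9. [C=(λz. ((λw. z) 6)) | E=∅ | K=[arg :: subL(5)]]
10. [C=1 | E=∅ | K=[fun :: subL(5)]]
11. [C=((λw. z) 6) | E={z↦1} | K=[subL(5)]]
12. [C=(λw. z) | E={z↦1} | K=[arg :: subL(5)]]
13. [C=6 | E={z↦1} | K=[fun :: subL(5)]]
14. [C=z | E={w↦6, z↦1} | K=[subL(5)]]
→ final value 4

Answer: 4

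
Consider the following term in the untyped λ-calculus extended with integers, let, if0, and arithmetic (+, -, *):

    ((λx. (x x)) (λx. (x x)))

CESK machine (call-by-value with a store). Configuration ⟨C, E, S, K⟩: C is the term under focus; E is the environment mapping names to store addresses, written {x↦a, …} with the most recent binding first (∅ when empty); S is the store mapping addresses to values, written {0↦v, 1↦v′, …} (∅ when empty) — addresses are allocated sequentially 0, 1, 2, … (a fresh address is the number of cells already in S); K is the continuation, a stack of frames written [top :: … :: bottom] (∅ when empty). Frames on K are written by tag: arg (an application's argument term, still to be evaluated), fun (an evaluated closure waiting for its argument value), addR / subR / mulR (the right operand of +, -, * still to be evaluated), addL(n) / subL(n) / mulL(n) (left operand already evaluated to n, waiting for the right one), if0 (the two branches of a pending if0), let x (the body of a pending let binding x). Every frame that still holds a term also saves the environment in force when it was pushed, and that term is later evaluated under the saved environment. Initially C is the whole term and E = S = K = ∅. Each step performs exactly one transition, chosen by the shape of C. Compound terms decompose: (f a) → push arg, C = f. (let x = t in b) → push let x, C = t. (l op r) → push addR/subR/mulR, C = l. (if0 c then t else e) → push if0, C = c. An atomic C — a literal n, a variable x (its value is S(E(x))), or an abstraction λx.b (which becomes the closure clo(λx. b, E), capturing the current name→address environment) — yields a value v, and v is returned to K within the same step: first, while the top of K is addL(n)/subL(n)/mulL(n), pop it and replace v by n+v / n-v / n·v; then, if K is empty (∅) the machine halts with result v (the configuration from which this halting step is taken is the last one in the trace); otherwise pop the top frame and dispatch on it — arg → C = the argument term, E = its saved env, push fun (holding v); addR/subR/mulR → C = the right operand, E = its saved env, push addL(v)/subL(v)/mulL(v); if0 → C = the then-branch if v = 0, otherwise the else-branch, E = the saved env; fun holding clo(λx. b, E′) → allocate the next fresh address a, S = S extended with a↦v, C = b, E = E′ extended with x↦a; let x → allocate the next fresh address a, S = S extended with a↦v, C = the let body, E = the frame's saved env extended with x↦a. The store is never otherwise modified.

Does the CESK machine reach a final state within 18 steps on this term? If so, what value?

0. ⟨C=((λx. (x x)) (λx. (x x))); E=∅; S=∅; K=∅⟩
1. ⟨C=(λx. (x x)); E=∅; S=∅; K=[arg]⟩
2. ⟨C=(λx. (x x)); E=∅; S=∅; K=[fun]⟩
3. ⟨C=(x x); E={x↦0}; S={0↦clo(λx. (x x), ∅)}; K=∅⟩
4. ⟨C=x; E={x↦0}; S={0↦clo(λx. (x x), ∅)}; K=[arg]⟩
5. ⟨C=x; E={x↦0}; S={0↦clo(λx. (x x), ∅)}; K=[fun]⟩
6. ⟨C=(x x); E={x↦1}; S={0↦clo(λx. (x x), ∅), 1↦clo(λx. (x x), ∅)}; K=∅⟩
7. ⟨C=x; E={x↦1}; S={0↦clo(λx. (x x), ∅), 1↦clo(λx. (x x), ∅)}; K=[arg]⟩
8. ⟨C=x; E={x↦1}; S={0↦clo(λx. (x x), ∅), 1↦clo(λx. (x x), ∅)}; K=[fun]⟩
9. ⟨C=(x x); E={x↦2}; S={0↦clo(λx. (x x), ∅), 1↦clo(λx. (x x), ∅), 2↦clo(λx. (x x), ∅)}; K=∅⟩
10. ⟨C=x; E={x↦2}; S={0↦clo(λx. (x x), ∅), 1↦clo(λx. (x x), ∅), 2↦clo(λx. (x x), ∅)}; K=[arg]⟩
11. ⟨C=x; E={x↦2}; S={0↦clo(λx. (x x), ∅), 1↦clo(λx. (x x), ∅), 2↦clo(λx. (x x), ∅)}; K=[fun]⟩
12. ⟨C=(x x); E={x↦3}; S={0↦clo(λx. (x x), ∅), 1↦clo(λx. (x x), ∅), 2↦clo(λx. (x x), ∅), 3↦clo(λx. (x x), ∅)}; K=∅⟩
13. ⟨C=x; E={x↦3}; S={0↦clo(λx. (x x), ∅), 1↦clo(λx. (x x), ∅), 2↦clo(λx. (x x), ∅), 3↦clo(λx. (x x), ∅)}; K=[arg]⟩
14. ⟨C=x; E={x↦3}; S={0↦clo(λx. (x x), ∅), 1↦clo(λx. (x x), ∅), 2↦clo(λx. (x x), ∅), 3↦clo(λx. (x x), ∅)}; K=[fun]⟩
15. ⟨C=(x x); E={x↦4}; S={0↦clo(λx. (x x), ∅), 1↦clo(λx. (x x), ∅), 2↦clo(λx. (x x), ∅), 3↦clo(λx. (x x), ∅), 4↦clo(λx. (x x), ∅)}; K=∅⟩
16. ⟨C=x; E={x↦4}; S={0↦clo(λx. (x x), ∅), 1↦clo(λx. (x x), ∅), 2↦clo(λx. (x x), ∅), 3↦clo(λx. (x x), ∅), 4↦clo(λx. (x x), ∅)}; K=[arg]⟩
17. ⟨C=x; E={x↦4}; S={0↦clo(λx. (x x), ∅), 1↦clo(λx. (x x), ∅), 2↦clo(λx. (x x), ∅), 3↦clo(λx. (x x), ∅), 4↦clo(λx. (x x), ∅)}; K=[fun]⟩
18. ⟨C=(x x); E={x↦5}; S={0↦clo(λx. (x x), ∅), 1↦clo(λx. (x x), ∅), 2↦clo(λx. (x x), ∅), 3↦clo(λx. (x x), ∅), 4↦clo(λx. (x x), ∅), 5↦clo(λx. (x x), ∅)}; K=∅⟩
→ 18 transitions taken and the configuration is still not final: no result within 18 steps

Answer: DIVERGES (no final state within 18 steps)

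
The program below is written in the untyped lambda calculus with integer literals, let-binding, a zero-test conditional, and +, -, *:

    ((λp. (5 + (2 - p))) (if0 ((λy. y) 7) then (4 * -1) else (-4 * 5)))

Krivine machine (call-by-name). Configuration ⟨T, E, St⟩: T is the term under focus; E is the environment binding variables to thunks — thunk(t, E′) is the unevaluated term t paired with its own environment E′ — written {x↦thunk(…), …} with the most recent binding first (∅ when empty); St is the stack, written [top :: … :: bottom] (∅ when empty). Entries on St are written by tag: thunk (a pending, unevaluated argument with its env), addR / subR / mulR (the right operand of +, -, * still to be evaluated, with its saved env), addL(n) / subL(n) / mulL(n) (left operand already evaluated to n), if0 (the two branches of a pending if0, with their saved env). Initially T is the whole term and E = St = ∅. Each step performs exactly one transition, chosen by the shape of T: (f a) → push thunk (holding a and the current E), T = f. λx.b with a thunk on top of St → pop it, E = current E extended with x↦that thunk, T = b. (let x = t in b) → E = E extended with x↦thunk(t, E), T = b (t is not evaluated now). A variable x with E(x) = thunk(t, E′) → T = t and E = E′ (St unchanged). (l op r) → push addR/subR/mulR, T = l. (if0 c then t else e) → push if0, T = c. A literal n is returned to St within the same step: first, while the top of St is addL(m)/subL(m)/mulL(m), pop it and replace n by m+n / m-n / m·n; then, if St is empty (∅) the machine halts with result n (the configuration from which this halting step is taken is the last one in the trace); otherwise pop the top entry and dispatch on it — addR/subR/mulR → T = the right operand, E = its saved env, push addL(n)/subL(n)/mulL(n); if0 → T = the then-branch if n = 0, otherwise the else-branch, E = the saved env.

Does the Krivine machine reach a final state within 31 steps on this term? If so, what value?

t=0: [T=((λp. (5 + (2 - p))) (if0 ((λy. y) 7) then (4 * -1) else (-4 * 5))) | E=∅ | St=∅]
t=1: [T=(λp. (5 + (2 - p))) | E=∅ | St=[thunk]]
t=2: [T=(5 + (2 - p)) | E={p↦thunk((if0 ((λy. y) 7) then (4 * -1) else (-4 * 5)), ∅)} | St=∅]
t=3: [T=5 | E={p↦thunk((if0 ((λy. y) 7) then (4 * -1) else (-4 * 5)), ∅)} | St=[addR]]
t=4: [T=(2 - p) | E={p↦thunk((if0 ((λy. y) 7) then (4 * -1) else (-4 * 5)), ∅)} | St=[addL(5)]]
t=5: [T=2 | E={p↦thunk((if0 ((λy. y) 7) then (4 * -1) else (-4 * 5)), ∅)} | St=[subR :: addL(5)]]
t=6: [T=p | E={p↦thunk((if0 ((λy. y) 7) then (4 * -1) else (-4 * 5)), ∅)} | St=[subL(2) :: addL(5)]]
t=7: [T=(if0 ((λy. y) 7) then (4 * -1) else (-4 * 5)) | E=∅ | St=[subL(2) :: addL(5)]]
t=8: [T=((λy. y) 7) | E=∅ | St=[if0 :: subL(2) :: addL(5)]]
t=9: [T=(λy. y) | E=∅ | St=[thunk :: if0 :: subL(2) :: addL(5)]]
t=10: [T=y | E={y↦thunk(7, ∅)} | St=[if0 :: subL(2) :: addL(5)]]
t=11: [T=7 | E=∅ | St=[if0 :: subL(2) :: addL(5)]]
t=12: [T=(-4 * 5) | E=∅ | St=[subL(2) :: addL(5)]]
t=13: [T=-4 | E=∅ | St=[mulR :: subL(2) :: addL(5)]]
t=14: [T=5 | E=∅ | St=[mulL(-4) :: subL(2) :: addL(5)]]
→ final value 27

Answer: 27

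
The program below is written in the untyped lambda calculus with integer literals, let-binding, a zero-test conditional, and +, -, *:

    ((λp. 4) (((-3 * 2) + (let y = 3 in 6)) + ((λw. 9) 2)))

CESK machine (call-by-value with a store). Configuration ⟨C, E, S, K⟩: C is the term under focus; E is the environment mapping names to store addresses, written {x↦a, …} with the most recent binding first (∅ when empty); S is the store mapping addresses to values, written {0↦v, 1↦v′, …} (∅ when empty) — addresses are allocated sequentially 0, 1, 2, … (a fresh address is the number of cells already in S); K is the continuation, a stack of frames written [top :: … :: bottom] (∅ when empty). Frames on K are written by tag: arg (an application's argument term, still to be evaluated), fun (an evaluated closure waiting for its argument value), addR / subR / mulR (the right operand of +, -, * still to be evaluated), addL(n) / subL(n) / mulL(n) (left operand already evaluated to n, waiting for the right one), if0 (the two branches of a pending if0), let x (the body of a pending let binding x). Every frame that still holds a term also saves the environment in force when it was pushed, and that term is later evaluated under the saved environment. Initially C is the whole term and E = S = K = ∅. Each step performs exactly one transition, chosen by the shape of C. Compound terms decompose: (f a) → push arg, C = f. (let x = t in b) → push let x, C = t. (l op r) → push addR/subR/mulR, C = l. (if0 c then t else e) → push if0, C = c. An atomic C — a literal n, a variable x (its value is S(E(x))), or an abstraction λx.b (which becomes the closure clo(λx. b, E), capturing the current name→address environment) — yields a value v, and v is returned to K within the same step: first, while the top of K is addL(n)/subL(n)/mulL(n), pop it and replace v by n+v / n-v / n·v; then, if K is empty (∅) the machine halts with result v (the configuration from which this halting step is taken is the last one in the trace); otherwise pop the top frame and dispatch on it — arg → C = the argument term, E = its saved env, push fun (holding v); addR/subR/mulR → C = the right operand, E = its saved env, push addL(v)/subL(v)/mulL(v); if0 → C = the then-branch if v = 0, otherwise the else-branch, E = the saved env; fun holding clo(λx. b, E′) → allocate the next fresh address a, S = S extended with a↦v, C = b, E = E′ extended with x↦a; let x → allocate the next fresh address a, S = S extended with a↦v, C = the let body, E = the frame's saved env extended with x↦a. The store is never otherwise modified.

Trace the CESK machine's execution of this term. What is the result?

step 0: ⟨C=((λp. 4) (((-3 * 2) + (let y = 3 in 6)) + ((λw. 9) 2))); E=∅; S=∅; K=∅⟩
step 1: ⟨C=(λp. 4); E=∅; S=∅; K=[arg]⟩
step 2: ⟨C=(((-3 * 2) + (let y = 3 in 6)) + ((λw. 9) 2)); E=∅; S=∅; K=[fun]⟩
step 3: ⟨C=((-3 * 2) + (let y = 3 in 6)); E=∅; S=∅; K=[addR :: fun]⟩
step 4: ⟨C=(-3 * 2); E=∅; S=∅; K=[addR :: addR :: fun]⟩
step 5: ⟨C=-3; E=∅; S=∅; K=[mulR :: addR :: addR :: fun]⟩
step 6: ⟨C=2; E=∅; S=∅; K=[mulL(-3) :: addR :: addR :: fun]⟩
step 7: ⟨C=(let y = 3 in 6); E=∅; S=∅; K=[addL(-6) :: addR :: fun]⟩
step 8: ⟨C=3; E=∅; S=∅; K=[let y :: addL(-6) :: addR :: fun]⟩
step 9: ⟨C=6; E={y↦0}; S={0↦3}; K=[addL(-6) :: addR :: fun]⟩
step 10: ⟨C=((λw. 9) 2); E=∅; S={0↦3}; K=[addL(0) :: fun]⟩
step 11: ⟨C=(λw. 9); E=∅; S={0↦3}; K=[arg :: addL(0) :: fun]⟩
step 12: ⟨C=2; E=∅; S={0↦3}; K=[fun :: addL(0) :: fun]⟩
step 13: ⟨C=9; E={w↦1}; S={0↦3, 1↦2}; K=[addL(0) :: fun]⟩
step 14: ⟨C=4; E={p↦2}; S={0↦3, 1↦2, 2↦9}; K=∅⟩
→ final value 4

Answer: 4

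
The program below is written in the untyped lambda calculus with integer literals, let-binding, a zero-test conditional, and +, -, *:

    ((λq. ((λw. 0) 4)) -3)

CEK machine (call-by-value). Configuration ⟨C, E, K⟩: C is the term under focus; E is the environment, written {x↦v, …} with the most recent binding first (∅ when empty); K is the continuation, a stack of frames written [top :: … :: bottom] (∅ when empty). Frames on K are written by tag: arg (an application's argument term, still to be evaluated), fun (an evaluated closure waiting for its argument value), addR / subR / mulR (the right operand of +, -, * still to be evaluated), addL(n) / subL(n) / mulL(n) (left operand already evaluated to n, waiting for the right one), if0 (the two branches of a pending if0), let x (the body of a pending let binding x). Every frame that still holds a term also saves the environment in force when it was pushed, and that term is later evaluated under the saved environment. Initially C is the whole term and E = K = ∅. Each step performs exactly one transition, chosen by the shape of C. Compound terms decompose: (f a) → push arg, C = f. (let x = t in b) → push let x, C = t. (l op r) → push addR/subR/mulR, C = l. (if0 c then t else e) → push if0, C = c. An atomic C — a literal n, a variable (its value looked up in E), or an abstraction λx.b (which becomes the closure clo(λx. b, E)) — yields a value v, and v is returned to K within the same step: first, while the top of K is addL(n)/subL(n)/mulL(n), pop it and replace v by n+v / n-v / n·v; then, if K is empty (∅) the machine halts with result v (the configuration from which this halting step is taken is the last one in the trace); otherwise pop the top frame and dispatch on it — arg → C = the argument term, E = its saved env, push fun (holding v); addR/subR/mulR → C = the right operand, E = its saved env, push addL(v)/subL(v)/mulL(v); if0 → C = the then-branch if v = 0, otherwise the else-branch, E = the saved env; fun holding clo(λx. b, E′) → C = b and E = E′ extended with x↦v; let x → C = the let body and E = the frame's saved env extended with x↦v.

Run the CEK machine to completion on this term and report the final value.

[0] ⟨C=((λq. ((λw. 0) 4)) -3); E=∅; K=∅⟩
[1] ⟨C=(λq. ((λw. 0) 4)); E=∅; K=[arg]⟩
[2] ⟨C=-3; E=∅; K=[fun]⟩
[3] ⟨C=((λw. 0) 4); E={q↦-3}; K=∅⟩
[4] ⟨C=(λw. 0); E={q↦-3}; K=[arg]⟩
[5] ⟨C=4; E={q↦-3}; K=[fun]⟩
[6] ⟨C=0; E={w↦4, q↦-3}; K=∅⟩
→ final value 0

Answer: 0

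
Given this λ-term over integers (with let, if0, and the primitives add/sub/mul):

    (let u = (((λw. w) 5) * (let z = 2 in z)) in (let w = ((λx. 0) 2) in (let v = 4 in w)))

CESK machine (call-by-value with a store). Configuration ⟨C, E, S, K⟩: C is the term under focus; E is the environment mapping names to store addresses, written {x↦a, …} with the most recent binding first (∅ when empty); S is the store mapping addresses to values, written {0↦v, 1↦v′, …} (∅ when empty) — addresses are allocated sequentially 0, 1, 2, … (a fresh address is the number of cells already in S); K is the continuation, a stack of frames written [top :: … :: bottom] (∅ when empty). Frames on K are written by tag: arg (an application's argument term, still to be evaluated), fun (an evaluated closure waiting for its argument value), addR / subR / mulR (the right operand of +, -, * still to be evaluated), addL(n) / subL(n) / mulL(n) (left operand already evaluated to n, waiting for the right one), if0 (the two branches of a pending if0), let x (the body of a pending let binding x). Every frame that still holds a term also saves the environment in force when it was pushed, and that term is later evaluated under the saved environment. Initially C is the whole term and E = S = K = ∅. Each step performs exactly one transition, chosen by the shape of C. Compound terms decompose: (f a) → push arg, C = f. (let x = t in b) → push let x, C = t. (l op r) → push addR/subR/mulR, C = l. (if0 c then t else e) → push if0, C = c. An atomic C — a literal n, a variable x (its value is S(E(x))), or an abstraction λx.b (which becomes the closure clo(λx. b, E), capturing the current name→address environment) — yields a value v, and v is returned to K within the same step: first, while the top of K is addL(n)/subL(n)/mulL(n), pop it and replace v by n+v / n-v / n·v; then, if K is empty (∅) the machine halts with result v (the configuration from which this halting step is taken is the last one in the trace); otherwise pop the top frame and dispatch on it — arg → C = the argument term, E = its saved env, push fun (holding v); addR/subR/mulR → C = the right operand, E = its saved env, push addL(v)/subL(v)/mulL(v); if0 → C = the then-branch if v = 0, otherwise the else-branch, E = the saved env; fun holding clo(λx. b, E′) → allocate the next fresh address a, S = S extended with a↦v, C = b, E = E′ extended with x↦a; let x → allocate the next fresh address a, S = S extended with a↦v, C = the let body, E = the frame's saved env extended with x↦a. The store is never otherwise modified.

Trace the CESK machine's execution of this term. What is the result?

Answer: 0

Execution trace:
t=0: [C=(let u = (((λw. w) 5) * (let z = 2 in z)) in (let w = ((λx. 0) 2) in (let v = 4 in w))) | E=∅ | S=∅ | K=∅]
t=1: [C=(((λw. w) 5) * (let z = 2 in z)) | E=∅ | S=∅ | K=[let u]]
t=2: [C=((λw. w) 5) | E=∅ | S=∅ | K=[mulR :: let u]]
t=3: [C=(λw. w) | E=∅ | S=∅ | K=[arg :: mulR :: let u]]
t=4: [C=5 | E=∅ | S=∅ | K=[fun :: mulR :: let u]]
t=5: [C=w | E={w↦0} | S={0↦5} | K=[mulR :: let u]]
t=6: [C=(let z = 2 in z) | E=∅ | S={0↦5} | K=[mulL(5) :: let u]]
t=7: [C=2 | E=∅ | S={0↦5} | K=[let z :: mulL(5) :: let u]]
t=8: [C=z | E={z↦1} | S={0↦5, 1↦2} | K=[mulL(5) :: let u]]
t=9: [C=(let w = ((λx. 0) 2) in (let v = 4 in w)) | E={u↦2} | S={0↦5, 1↦2, 2↦10} | K=∅]
t=10: [C=((λx. 0) 2) | E={u↦2} | S={0↦5, 1↦2, 2↦10} | K=[let w]]
t=11: [C=(λx. 0) | E={u↦2} | S={0↦5, 1↦2, 2↦10} | K=[arg :: let w]]
t=12: [C=2 | E={u↦2} | S={0↦5, 1↦2, 2↦10} | K=[fun :: let w]]
t=13: [C=0 | E={x↦3, u↦2} | S={0↦5, 1↦2, 2↦10, 3↦2} | K=[let w]]
t=14: [C=(let v = 4 in w) | E={w↦4, u↦2} | S={0↦5, 1↦2, 2↦10, 3↦2, 4↦0} | K=∅]
t=15: [C=4 | E={w↦4, u↦2} | S={0↦5, 1↦2, 2↦10, 3↦2, 4↦0} | K=[let v]]
t=16: [C=w | E={v↦5, w↦4, u↦2} | S={0↦5, 1↦2, 2↦10, 3↦2, 4↦0, 5↦4} | K=∅]
→ final value 0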